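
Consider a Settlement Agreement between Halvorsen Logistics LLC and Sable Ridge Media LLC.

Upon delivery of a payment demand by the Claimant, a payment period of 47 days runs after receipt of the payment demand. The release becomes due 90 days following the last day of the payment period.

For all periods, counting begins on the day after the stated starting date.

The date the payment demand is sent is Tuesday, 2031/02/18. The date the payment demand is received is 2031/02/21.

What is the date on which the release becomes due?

2031/07/08

The last day of the payment period: 2031/02/21 + 47 days = 2031/04/09.
The date on which the release becomes due: 2031/04/09 + 90 days = 2031/07/08.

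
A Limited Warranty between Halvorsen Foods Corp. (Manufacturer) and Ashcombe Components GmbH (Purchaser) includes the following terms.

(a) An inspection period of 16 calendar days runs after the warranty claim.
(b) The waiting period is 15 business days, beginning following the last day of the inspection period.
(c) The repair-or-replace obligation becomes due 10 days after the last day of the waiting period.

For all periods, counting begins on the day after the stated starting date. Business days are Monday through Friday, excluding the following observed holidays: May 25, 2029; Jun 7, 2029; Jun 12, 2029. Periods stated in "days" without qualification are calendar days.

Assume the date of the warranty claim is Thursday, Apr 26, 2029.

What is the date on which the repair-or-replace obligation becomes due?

Jun 14, 2029

Adding 16 calendar days to Apr 26, 2029 gives May 12, 2029, which is the last day of the inspection period.
The last day of the waiting period: counting 15 business days from Saturday, May 12, 2029 (May 14, May 15, May 16, May 17, …, May 31, Jun 1, Jun 4, skipping weekends and the listed holiday on May 25) reaches Monday, Jun 4, 2029.
Adding 10 calendar days to Jun 4, 2029 gives Jun 14, 2029, which is the date on which the repair-or-replace obligation becomes due.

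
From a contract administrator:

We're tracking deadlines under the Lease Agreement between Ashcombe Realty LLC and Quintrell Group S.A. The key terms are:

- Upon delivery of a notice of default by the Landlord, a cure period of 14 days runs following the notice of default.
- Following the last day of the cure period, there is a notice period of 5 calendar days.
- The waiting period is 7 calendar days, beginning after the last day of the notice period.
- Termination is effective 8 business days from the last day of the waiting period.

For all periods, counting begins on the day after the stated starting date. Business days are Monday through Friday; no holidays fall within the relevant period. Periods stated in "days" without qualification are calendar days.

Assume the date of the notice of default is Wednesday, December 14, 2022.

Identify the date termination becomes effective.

January 19, 2023

Adding 14 calendar days to December 14, 2022 gives December 28, 2022, which is the last day of the cure period.
The last day of the notice period: December 28, 2022 + 5 days = January 2, 2023.
The last day of the waiting period: 7 calendar days after January 2, 2023 is January 9, 2023.
The date termination becomes effective: 8 business days after Monday, January 9, 2023, skipping weekends — Jan 10, Jan 11, Jan 12, Jan 13, Jan 16, Jan 17, Jan 18, Jan 19 — lands on Thursday, January 19, 2023.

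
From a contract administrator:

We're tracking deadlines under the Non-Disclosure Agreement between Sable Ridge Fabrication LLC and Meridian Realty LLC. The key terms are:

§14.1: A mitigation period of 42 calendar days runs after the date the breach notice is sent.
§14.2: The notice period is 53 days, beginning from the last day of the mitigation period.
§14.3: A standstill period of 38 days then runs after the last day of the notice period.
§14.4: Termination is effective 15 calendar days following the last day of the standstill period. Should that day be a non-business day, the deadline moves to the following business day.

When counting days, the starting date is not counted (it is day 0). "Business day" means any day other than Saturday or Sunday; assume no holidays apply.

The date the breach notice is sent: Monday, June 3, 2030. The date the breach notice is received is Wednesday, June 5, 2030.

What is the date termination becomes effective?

October 29, 2030

The last day of the mitigation period: 42 calendar days after June 3, 2030 is July 15, 2030.
Adding 53 calendar days to July 15, 2030 gives September 6, 2030, which is the last day of the notice period.
The last day of the standstill period: 38 calendar days after September 6, 2030 is October 14, 2030.
Adding 15 calendar days to October 14, 2030 gives October 29, 2030, which is the date termination becomes effective. October 29, 2030 is a Tuesday, so no roll-forward applies.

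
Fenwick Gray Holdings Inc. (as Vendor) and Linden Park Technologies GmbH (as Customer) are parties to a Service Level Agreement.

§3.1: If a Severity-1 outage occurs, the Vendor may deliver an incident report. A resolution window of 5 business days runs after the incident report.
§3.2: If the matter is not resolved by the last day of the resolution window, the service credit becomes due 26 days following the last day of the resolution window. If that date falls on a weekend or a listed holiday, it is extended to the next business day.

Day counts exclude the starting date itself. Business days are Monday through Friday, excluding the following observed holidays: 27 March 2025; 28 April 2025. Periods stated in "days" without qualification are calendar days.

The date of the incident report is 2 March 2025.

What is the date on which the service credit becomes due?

2 April 2025

The last day of the resolution window: 5 business days after Sunday, 2 March 2025, skipping weekends — Mar 3, Mar 4, Mar 5, Mar 6, Mar 7 — lands on Friday, 7 March 2025.
The date on which the service credit becomes due: 26 calendar days after 7 March 2025 is 2 April 2025. 2 April 2025 is a Wednesday and is not a listed holiday, so no roll-forward applies.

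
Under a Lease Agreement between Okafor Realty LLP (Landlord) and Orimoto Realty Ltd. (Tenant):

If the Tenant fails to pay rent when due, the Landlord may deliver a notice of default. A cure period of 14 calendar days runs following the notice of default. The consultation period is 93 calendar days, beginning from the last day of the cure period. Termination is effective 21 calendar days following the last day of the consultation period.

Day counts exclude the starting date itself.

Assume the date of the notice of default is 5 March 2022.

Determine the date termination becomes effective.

11 July 2022

The last day of the cure period: 14 calendar days after 5 March 2022 is 19 March 2022.
Adding 93 calendar days to 19 March 2022 gives 20 June 2022, which is the last day of the consultation period.
The date termination becomes effective: 21 calendar days after 20 June 2022 is 11 July 2022.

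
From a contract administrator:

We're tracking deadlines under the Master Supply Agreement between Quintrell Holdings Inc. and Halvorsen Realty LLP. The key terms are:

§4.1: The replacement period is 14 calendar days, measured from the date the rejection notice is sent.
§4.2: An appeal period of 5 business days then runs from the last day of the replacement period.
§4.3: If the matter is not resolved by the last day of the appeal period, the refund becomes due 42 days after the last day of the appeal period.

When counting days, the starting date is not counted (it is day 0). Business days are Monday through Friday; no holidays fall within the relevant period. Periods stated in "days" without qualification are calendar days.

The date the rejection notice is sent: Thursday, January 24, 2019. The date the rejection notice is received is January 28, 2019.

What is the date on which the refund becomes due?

March 28, 2019

The last day of the replacement period: 14 calendar days after January 24, 2019 is February 7, 2019.
The last day of the appeal period: counting 5 business days from Thursday, February 7, 2019 (Feb 8, Feb 11, Feb 12, Feb 13, Feb 14, skipping weekends) reaches Thursday, February 14, 2019.
The date on which the refund becomes due: 42 calendar days after February 14, 2019 is March 28, 2019.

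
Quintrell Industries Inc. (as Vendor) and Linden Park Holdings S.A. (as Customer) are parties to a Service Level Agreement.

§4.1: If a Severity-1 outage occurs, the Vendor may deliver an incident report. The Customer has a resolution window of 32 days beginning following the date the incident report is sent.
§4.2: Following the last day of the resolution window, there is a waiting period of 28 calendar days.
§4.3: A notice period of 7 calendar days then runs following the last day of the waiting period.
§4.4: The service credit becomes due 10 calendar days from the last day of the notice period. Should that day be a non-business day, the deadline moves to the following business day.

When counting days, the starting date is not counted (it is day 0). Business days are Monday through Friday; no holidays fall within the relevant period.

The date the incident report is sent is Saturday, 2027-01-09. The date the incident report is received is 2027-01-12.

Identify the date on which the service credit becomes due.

The last day of the resolution window: 32 calendar days after 2027-01-09 is 2027-02-10.
The last day of the waiting period: 2027-02-10 + 28 days = 2027-03-10.
The last day of the notice period: 2027-03-10 + 7 days = 2027-03-17.
The date on which the service credit becomes due: 2027-03-17 + 10 days = 2027-03-27. That falls on a Saturday, so it rolls to the next business day, Monday, 2027-03-29.

2027-03-29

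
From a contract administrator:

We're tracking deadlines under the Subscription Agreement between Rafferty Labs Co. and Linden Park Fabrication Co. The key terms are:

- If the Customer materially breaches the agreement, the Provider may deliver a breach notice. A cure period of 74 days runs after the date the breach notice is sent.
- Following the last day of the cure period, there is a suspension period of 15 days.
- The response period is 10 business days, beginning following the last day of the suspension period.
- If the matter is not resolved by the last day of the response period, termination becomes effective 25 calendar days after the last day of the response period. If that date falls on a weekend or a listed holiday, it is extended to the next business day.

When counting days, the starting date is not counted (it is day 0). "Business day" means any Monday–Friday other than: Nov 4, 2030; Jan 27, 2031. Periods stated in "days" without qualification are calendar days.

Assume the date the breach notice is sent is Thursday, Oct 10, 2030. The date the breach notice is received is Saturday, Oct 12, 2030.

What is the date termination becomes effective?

Feb 17, 2031

Adding 74 calendar days to Oct 10, 2030 gives Dec 23, 2030, which is the last day of the cure period.
The last day of the suspension period: 15 calendar days after Dec 23, 2030 is Jan 7, 2031.
The last day of the response period: counting 10 business days from Tuesday, Jan 7, 2031 (Jan 8, Jan 9, Jan 10, Jan 13, Jan 14, Jan 15, Jan 16, Jan 17, Jan 20, Jan 21, skipping weekends) reaches Tuesday, Jan 21, 2031.
The date termination becomes effective: 25 calendar days after Jan 21, 2031 is Feb 15, 2031. That falls on a Saturday, so it rolls to the next business day, Monday, Feb 17, 2031.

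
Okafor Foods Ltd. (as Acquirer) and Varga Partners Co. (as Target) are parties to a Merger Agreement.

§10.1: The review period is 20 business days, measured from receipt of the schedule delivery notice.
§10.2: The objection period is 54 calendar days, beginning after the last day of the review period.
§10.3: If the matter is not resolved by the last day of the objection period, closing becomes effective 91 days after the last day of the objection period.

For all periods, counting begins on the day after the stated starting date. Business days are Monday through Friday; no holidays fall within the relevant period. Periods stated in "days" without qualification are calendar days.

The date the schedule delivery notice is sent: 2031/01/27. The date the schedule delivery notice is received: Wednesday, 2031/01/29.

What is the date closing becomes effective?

2031/07/21

From Wednesday, 2031/01/29, 20 business days (Jan 30, Jan 31, Feb 3, Feb 4, …, Feb 24, Feb 25, Feb 26, skipping weekends) brings us to Wednesday, 2031/02/26, which is the last day of the review period.
The last day of the objection period: 54 calendar days after 2031/02/26 is 2031/04/21.
Adding 91 calendar days to 2031/04/21 gives 2031/07/21, which is the date closing becomes effective.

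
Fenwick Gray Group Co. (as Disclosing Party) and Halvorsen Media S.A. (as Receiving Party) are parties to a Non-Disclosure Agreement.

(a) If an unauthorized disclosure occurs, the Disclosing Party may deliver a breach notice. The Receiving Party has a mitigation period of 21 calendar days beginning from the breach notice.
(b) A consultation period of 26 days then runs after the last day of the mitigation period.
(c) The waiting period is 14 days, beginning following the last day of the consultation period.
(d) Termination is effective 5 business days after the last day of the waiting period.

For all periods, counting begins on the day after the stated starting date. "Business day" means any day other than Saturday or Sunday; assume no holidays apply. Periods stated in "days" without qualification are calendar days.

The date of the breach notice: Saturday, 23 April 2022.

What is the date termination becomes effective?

The last day of the mitigation period: 21 calendar days after 23 April 2022 is 14 May 2022.
The last day of the consultation period: 14 May 2022 + 26 days = 9 June 2022.
The last day of the waiting period: 9 June 2022 + 14 days = 23 June 2022.
From Thursday, 23 June 2022, 5 business days (Jun 24, Jun 27, Jun 28, Jun 29, Jun 30, skipping weekends) brings us to Thursday, 30 June 2022, which is the date termination becomes effective.

30 June 2022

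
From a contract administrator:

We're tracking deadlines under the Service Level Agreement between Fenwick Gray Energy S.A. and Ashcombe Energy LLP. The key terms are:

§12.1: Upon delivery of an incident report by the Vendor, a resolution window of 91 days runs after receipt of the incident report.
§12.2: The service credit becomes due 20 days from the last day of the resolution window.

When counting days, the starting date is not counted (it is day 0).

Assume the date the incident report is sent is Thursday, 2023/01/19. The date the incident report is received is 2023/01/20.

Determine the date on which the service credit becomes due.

The last day of the resolution window: 91 calendar days after 2023/01/20 is 2023/04/21.
The date on which the service credit becomes due: 20 calendar days after 2023/04/21 is 2023/05/11.

2023/05/11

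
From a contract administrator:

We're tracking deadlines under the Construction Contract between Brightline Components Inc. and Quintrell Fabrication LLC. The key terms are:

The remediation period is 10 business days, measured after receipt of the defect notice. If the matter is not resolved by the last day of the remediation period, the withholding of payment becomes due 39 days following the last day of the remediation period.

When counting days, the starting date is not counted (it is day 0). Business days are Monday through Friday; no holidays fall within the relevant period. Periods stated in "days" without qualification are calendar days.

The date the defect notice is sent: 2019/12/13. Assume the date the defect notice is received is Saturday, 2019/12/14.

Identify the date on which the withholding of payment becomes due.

The last day of the remediation period: counting 10 business days from Saturday, 2019/12/14 (Dec 16, Dec 17, Dec 18, Dec 19, Dec 20, Dec 23, Dec 24, Dec 25, Dec 26, Dec 27, skipping weekends) reaches Friday, 2019/12/27.
The date on which the withholding of payment becomes due: 2019/12/27 + 39 days = 2020/02/04.

2020/02/04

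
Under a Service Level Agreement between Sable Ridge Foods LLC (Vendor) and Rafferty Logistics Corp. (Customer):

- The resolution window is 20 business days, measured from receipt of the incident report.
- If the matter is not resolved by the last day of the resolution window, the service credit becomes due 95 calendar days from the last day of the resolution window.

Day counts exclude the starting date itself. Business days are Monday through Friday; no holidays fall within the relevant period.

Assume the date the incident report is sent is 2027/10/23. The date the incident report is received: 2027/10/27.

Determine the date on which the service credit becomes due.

2028/02/27

The last day of the resolution window: counting 20 business days from Wednesday, 2027/10/27 (Oct 28, Oct 29, Nov 1, Nov 2, …, Nov 22, Nov 23, Nov 24, skipping weekends) reaches Wednesday, 2027/11/24.
The date on which the service credit becomes due: 2027/11/24 + 95 days = 2028/02/27.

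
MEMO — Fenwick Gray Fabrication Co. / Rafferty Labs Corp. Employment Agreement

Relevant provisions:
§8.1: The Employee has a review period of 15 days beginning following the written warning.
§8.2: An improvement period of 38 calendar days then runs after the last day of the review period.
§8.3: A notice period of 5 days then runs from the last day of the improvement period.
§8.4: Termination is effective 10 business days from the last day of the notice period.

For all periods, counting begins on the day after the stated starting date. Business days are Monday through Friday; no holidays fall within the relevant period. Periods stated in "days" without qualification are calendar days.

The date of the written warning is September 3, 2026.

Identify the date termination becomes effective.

The last day of the review period: 15 calendar days after September 3, 2026 is September 18, 2026.
The last day of the improvement period: 38 calendar days after September 18, 2026 is October 26, 2026.
Adding 5 calendar days to October 26, 2026 gives October 31, 2026, which is the last day of the notice period.
The date termination becomes effective: counting 10 business days from Saturday, October 31, 2026 (Nov 2, Nov 3, Nov 4, Nov 5, Nov 6, Nov 9, Nov 10, Nov 11, Nov 12, Nov 13, skipping weekends) reaches Friday, November 13, 2026.

November 13, 2026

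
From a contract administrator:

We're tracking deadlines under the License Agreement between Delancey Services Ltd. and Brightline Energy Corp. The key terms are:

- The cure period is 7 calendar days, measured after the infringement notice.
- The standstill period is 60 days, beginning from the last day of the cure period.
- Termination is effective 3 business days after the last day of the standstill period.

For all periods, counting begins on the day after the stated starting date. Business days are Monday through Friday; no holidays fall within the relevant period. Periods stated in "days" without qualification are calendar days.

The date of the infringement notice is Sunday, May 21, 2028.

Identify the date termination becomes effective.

Adding 7 calendar days to May 21, 2028 gives May 28, 2028, which is the last day of the cure period.
The last day of the standstill period: May 28, 2028 + 60 days = Jul 27, 2028.
The date termination becomes effective: 3 business days after Thursday, Jul 27, 2028, skipping weekends — Jul 28, Jul 31, Aug 1 — lands on Tuesday, Aug 1, 2028.

Aug 1, 2028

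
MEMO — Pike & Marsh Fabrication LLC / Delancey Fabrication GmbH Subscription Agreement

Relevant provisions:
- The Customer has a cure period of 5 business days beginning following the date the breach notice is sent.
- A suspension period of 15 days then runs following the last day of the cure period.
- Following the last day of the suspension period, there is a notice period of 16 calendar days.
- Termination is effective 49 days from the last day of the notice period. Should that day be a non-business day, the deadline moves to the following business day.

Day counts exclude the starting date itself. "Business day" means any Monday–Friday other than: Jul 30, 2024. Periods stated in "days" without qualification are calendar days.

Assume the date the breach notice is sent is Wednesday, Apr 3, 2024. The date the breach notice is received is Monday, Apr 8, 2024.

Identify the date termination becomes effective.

The last day of the cure period: counting 5 business days from Wednesday, Apr 3, 2024 (Apr 4, Apr 5, Apr 8, Apr 9, Apr 10, skipping weekends) reaches Wednesday, Apr 10, 2024.
The last day of the suspension period: Apr 10, 2024 + 15 days = Apr 25, 2024.
Adding 16 calendar days to Apr 25, 2024 gives May 11, 2024, which is the last day of the notice period.
The date termination becomes effective: 49 calendar days after May 11, 2024 is Jun 29, 2024. That falls on a Saturday, so it rolls to the next business day, Monday, Jul 1, 2024.

Jul 1, 2024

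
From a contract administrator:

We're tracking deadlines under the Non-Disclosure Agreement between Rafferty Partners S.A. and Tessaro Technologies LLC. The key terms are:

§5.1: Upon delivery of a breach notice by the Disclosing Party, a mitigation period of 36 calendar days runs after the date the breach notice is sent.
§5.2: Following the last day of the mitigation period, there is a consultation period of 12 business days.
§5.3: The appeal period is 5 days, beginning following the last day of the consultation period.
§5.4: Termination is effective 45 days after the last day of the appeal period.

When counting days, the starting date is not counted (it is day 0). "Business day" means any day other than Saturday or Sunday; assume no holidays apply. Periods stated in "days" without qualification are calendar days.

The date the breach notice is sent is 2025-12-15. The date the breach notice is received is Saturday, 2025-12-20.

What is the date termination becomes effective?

2026-03-27

The last day of the mitigation period: 36 calendar days after 2025-12-15 is 2026-01-20.
The last day of the consultation period: counting 12 business days from Tuesday, 2026-01-20 (Jan 21, Jan 22, Jan 23, Jan 26, …, Feb 3, Feb 4, Feb 5, skipping weekends) reaches Thursday, 2026-02-05.
Adding 5 calendar days to 2026-02-05 gives 2026-02-10, which is the last day of the appeal period.
Adding 45 calendar days to 2026-02-10 gives 2026-03-27, which is the date termination becomes effective.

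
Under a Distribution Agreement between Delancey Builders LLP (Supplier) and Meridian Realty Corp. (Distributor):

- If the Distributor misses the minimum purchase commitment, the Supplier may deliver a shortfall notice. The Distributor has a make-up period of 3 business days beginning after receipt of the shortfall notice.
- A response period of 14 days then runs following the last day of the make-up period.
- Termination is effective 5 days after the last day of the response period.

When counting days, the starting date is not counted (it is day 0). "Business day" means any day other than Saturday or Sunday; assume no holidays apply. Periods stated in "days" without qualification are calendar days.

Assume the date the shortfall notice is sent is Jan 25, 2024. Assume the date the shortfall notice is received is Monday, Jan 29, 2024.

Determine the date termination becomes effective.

Feb 20, 2024

The last day of the make-up period: counting 3 business days from Monday, Jan 29, 2024 (Jan 30, Jan 31, Feb 1, skipping weekends) reaches Thursday, Feb 1, 2024.
The last day of the response period: 14 calendar days after Feb 1, 2024 is Feb 15, 2024.
Adding 5 calendar days to Feb 15, 2024 gives Feb 20, 2024, which is the date termination becomes effective.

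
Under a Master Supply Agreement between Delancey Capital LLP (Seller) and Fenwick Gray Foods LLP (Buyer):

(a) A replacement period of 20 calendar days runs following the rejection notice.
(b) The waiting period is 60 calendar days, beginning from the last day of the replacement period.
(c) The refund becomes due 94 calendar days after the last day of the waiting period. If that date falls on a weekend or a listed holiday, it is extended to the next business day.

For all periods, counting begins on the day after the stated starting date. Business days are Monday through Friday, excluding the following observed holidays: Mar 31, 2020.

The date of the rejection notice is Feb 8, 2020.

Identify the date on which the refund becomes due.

Jul 31, 2020

The last day of the replacement period: Feb 8, 2020 + 20 days = Feb 28, 2020.
The last day of the waiting period: 60 calendar days after Feb 28, 2020 is Apr 28, 2020.
The date on which the refund becomes due: 94 calendar days after Apr 28, 2020 is Jul 31, 2020. Jul 31, 2020 is a Friday and is not a listed holiday, so no roll-forward applies.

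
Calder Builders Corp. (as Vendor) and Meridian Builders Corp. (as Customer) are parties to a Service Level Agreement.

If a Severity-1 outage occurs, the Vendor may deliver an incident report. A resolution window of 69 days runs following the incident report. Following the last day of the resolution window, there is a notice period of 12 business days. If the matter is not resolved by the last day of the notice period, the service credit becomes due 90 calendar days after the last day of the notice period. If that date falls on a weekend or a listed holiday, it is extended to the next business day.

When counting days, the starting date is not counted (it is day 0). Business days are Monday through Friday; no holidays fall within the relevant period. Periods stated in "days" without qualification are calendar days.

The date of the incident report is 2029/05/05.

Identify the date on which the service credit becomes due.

Adding 69 calendar days to 2029/05/05 gives 2029/07/13, which is the last day of the resolution window.
The last day of the notice period: counting 12 business days from Friday, 2029/07/13 (Jul 16, Jul 17, Jul 18, Jul 19, …, Jul 27, Jul 30, Jul 31, skipping weekends) reaches Tuesday, 2029/07/31.
The date on which the service credit becomes due: 2029/07/31 + 90 days = 2029/10/29. 2029/10/29 is a Monday, so no roll-forward applies.

2029/10/29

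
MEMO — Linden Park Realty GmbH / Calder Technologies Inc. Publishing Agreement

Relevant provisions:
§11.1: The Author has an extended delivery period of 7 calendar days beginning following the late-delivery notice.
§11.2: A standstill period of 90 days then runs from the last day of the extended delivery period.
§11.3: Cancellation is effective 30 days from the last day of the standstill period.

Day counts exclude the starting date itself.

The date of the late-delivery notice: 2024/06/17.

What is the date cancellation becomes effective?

2024/10/22

The last day of the extended delivery period: 7 calendar days after 2024/06/17 is 2024/06/24.
The last day of the standstill period: 90 calendar days after 2024/06/24 is 2024/09/22.
The date cancellation becomes effective: 30 calendar days after 2024/09/22 is 2024/10/22.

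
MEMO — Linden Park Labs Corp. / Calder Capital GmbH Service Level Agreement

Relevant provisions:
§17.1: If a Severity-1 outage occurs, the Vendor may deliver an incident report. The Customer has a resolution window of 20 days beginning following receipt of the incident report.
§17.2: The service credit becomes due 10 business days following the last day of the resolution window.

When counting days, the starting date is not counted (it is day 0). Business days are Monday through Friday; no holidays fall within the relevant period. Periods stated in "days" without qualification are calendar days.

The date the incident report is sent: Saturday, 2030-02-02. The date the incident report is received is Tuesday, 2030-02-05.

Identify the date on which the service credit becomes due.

Adding 20 calendar days to 2030-02-05 gives 2030-02-25, which is the last day of the resolution window.
The date on which the service credit becomes due: 10 business days after Monday, 2030-02-25, skipping weekends — Feb 26, Feb 27, Feb 28, Mar 1, Mar 4, Mar 5, Mar 6, Mar 7, Mar 8, Mar 11 — lands on Monday, 2030-03-11.

2030-03-11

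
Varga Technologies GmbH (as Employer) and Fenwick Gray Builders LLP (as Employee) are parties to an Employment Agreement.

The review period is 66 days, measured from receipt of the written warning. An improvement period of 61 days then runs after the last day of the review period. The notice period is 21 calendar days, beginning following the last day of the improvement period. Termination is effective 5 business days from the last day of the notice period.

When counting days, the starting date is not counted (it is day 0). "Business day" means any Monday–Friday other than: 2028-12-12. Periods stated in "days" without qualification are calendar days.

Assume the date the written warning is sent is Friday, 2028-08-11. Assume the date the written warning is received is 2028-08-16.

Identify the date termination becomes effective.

The last day of the review period: 2028-08-16 + 66 days = 2028-10-21.
The last day of the improvement period: 61 calendar days after 2028-10-21 is 2028-12-21.
Adding 21 calendar days to 2028-12-21 gives 2029-01-11, which is the last day of the notice period.
From Thursday, 2029-01-11, 5 business days (Jan 12, Jan 15, Jan 16, Jan 17, Jan 18, skipping weekends) brings us to Thursday, 2029-01-18, which is the date termination becomes effective.

2029-01-18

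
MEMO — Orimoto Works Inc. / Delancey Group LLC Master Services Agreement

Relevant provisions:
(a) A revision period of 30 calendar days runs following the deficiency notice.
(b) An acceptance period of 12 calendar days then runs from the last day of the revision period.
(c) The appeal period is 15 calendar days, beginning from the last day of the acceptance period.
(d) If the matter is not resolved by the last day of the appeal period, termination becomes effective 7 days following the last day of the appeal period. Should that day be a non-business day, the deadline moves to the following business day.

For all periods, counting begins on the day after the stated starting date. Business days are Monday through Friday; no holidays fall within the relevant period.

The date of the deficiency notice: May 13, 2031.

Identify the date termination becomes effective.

Jul 16, 2031

The last day of the revision period: 30 calendar days after May 13, 2031 is Jun 12, 2031.
Adding 12 calendar days to Jun 12, 2031 gives Jun 24, 2031, which is the last day of the acceptance period.
Adding 15 calendar days to Jun 24, 2031 gives Jul 9, 2031, which is the last day of the appeal period.
Adding 7 calendar days to Jul 9, 2031 gives Jul 16, 2031, which is the date termination becomes effective. Jul 16, 2031 is a Wednesday, so no roll-forward applies.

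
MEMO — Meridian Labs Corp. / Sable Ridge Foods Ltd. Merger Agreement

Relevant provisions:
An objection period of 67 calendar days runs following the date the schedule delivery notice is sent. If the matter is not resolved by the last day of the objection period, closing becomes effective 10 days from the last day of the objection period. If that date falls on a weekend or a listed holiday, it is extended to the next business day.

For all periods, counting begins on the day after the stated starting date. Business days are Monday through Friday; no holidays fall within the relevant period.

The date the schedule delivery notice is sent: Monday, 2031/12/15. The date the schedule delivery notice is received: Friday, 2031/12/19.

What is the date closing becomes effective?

The last day of the objection period: 2031/12/15 + 67 days = 2032/02/20.
Adding 10 calendar days to 2032/02/20 gives 2032/03/01, which is the date closing becomes effective. 2032/03/01 is a Monday, so no roll-forward applies.

2032/03/01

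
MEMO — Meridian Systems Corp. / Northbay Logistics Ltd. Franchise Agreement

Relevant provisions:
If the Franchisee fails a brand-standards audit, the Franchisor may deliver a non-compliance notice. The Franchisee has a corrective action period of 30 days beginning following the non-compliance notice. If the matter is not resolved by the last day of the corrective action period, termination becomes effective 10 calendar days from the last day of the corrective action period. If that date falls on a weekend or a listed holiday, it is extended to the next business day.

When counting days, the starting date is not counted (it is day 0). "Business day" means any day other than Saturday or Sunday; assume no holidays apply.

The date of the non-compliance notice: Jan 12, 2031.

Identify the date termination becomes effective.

Feb 21, 2031

The last day of the corrective action period: 30 calendar days after Jan 12, 2031 is Feb 11, 2031.
Adding 10 calendar days to Feb 11, 2031 gives Feb 21, 2031, which is the date termination becomes effective. Feb 21, 2031 is a Friday, so no roll-forward applies.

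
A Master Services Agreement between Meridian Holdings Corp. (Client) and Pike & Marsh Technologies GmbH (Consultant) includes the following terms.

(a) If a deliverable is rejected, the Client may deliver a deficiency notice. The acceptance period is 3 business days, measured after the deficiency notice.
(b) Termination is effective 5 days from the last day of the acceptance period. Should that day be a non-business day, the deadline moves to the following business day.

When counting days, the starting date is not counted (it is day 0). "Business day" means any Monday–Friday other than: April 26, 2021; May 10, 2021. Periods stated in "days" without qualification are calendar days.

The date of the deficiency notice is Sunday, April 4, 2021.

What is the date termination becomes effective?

April 12, 2021

From Sunday, April 4, 2021, 3 business days (Apr 5, Apr 6, Apr 7, skipping weekends) brings us to Wednesday, April 7, 2021, which is the last day of the acceptance period.
Adding 5 calendar days to April 7, 2021 gives April 12, 2021, which is the date termination becomes effective. April 12, 2021 is a Monday and is not a listed holiday, so no roll-forward applies.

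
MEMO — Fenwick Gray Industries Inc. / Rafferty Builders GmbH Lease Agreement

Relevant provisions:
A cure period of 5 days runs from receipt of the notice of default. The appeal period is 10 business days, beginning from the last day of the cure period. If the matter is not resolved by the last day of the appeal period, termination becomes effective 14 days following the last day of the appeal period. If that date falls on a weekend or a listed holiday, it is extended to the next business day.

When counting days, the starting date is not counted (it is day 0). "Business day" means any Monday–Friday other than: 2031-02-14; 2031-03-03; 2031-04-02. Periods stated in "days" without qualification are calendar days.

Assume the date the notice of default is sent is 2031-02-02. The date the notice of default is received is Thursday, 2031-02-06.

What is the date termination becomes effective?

The last day of the cure period: 2031-02-06 + 5 days = 2031-02-11.
The last day of the appeal period: 10 business days after Tuesday, 2031-02-11, skipping weekends and the listed holiday on Feb 14 — Feb 12, Feb 13, Feb 17, Feb 18, Feb 19, Feb 20, Feb 21, Feb 24, Feb 25, Feb 26 — lands on Wednesday, 2031-02-26.
The date termination becomes effective: 14 calendar days after 2031-02-26 is 2031-03-12. 2031-03-12 is a Wednesday and is not a listed holiday, so no roll-forward applies.

2031-03-12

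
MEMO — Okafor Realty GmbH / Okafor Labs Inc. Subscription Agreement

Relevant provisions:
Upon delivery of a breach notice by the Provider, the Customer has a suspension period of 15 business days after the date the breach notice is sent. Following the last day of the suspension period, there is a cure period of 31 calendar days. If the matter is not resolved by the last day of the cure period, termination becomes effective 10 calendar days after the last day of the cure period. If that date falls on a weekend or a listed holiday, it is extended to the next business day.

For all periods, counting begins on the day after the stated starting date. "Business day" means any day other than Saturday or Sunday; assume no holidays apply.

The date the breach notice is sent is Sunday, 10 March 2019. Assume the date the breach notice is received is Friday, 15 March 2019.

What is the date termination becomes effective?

9 May 2019

The last day of the suspension period: 15 business days after Sunday, 10 March 2019, skipping weekends — Mar 11, Mar 12, Mar 13, Mar 14, …, Mar 27, Mar 28, Mar 29 — lands on Friday, 29 March 2019.
The last day of the cure period: 31 calendar days after 29 March 2019 is 29 April 2019.
The date termination becomes effective: 29 April 2019 + 10 days = 9 May 2019. 9 May 2019 is a Thursday, so no roll-forward applies.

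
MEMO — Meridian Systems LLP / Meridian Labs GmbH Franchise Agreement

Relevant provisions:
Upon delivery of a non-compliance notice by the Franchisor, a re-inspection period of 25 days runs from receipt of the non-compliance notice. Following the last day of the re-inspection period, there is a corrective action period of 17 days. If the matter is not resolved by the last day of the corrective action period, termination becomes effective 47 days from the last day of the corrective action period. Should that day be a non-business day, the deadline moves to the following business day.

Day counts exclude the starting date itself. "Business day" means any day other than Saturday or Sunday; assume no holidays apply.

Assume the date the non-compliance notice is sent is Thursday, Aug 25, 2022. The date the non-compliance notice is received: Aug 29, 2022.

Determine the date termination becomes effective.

Nov 28, 2022

The last day of the re-inspection period: Aug 29, 2022 + 25 days = Sep 23, 2022.
Adding 17 calendar days to Sep 23, 2022 gives Oct 10, 2022, which is the last day of the corrective action period.
The date termination becomes effective: Oct 10, 2022 + 47 days = Nov 26, 2022. That falls on a Saturday, so it rolls to the next business day, Monday, Nov 28, 2022.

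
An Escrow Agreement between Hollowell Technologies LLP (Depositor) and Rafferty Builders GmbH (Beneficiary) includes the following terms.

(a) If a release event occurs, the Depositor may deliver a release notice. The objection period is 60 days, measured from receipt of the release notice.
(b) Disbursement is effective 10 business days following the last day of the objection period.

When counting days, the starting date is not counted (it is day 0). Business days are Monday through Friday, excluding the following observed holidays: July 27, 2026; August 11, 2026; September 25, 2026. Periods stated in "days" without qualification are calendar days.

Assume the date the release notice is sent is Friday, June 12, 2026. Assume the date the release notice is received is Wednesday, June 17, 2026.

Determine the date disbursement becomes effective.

August 28, 2026

Adding 60 calendar days to June 17, 2026 gives August 16, 2026, which is the last day of the objection period.
From Sunday, August 16, 2026, 10 business days (Aug 17, Aug 18, Aug 19, Aug 20, Aug 21, Aug 24, Aug 25, Aug 26, Aug 27, Aug 28, skipping weekends) brings us to Friday, August 28, 2026, which is the date disbursement becomes effective.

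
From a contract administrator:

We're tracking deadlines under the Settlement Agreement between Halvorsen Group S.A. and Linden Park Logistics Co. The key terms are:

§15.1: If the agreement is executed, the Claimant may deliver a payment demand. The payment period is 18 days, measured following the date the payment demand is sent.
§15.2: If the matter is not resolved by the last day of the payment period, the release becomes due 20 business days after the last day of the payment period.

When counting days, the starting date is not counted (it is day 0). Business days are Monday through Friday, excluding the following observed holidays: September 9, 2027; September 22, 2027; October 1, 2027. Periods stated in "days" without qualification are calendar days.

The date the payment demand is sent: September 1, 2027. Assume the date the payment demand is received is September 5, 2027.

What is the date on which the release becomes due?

October 19, 2027

The last day of the payment period: 18 calendar days after September 1, 2027 is September 19, 2027.
The date on which the release becomes due: counting 20 business days from Sunday, September 19, 2027 (Sep 20, Sep 21, Sep 23, Sep 24, …, Oct 15, Oct 18, Oct 19, skipping weekends and the listed holidays on Sep 22, Oct 1) reaches Tuesday, October 19, 2027.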